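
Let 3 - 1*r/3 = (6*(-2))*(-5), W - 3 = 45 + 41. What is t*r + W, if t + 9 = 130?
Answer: -20602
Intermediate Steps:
t = 121 (t = -9 + 130 = 121)
W = 89 (W = 3 + (45 + 41) = 3 + 86 = 89)
r = -171 (r = 9 - 3*6*(-2)*(-5) = 9 - (-36)*(-5) = 9 - 3*60 = 9 - 180 = -171)
t*r + W = 121*(-171) + 89 = -20691 + 89 = -20602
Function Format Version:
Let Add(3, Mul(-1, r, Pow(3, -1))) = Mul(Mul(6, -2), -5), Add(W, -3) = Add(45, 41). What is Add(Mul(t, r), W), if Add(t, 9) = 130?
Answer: -20602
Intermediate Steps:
t = 121 (t = Add(-9, 130) = 121)
W = 89 (W = Add(3, Add(45, 41)) = Add(3, 86) = 89)
r = -171 (r = Add(9, Mul(-3, Mul(Mul(6, -2), -5))) = Add(9, Mul(-3, Mul(-12, -5))) = Add(9, Mul(-3, 60)) = Add(9, -180) = -171)
Add(Mul(t, r), W) = Add(Mul(121, -171), 89) = Add(-20691, 89) = -20602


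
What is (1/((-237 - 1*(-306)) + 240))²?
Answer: 1/95481 ≈ 1.0473e-5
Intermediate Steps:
(1/((-237 - 1*(-306)) + 240))² = (1/((-237 + 306) + 240))² = (1/(69 + 240))² = (1/309)² = 1/95481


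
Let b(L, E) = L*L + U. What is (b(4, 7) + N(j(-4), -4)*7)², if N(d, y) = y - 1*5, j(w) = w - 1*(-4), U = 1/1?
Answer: 2116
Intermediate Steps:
U = 1 (U = 1*1 = 1)
b(L, E) = 1 + L² (b(L, E) = L*L + 1 = L² + 1 = 1 + L²)
j(w) = 4 + w (j(w) = w + 4 = 4 + w)
N(d, y) = -5 + y (N(d, y) = y - 5 = -5 + y)
(b(4, 7) + N(j(-4), -4)*7)² = ((1 + 4²) + (-5 - 4)*7)² = ((1 + 16) - 9*7)² = (17 - 63)² = (-46)² = 2116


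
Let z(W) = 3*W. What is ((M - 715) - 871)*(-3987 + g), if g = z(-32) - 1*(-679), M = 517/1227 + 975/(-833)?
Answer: 5520613973960/1022091 ≈ 5.4013e+6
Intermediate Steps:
M = -765664/1022091 (M = 517*(1/1227) + 975*(-1/833) = 517/1227 - 975/833 = -765664/1022091 ≈ -0.74911)
g = 583 (g = 3*(-32) - 1*(-679) = -96 + 679 = 583)
((M - 715) - 871)*(-3987 + g) = ((-765664/1022091 - 715) - 871)*(-3987 + 583) = (-731560729/1022091 - 871)*(-3404) = -1621801990/1022091*(-3404) = 5520613973960/1022091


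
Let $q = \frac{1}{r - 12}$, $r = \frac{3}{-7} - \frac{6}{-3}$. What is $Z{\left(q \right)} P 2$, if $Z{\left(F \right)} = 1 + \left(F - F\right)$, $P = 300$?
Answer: $600$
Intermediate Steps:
$r = \frac{11}{7}$ ($r = 3 \left(- \frac{1}{7}\right) - -2 = - \frac{3}{7} + 2 = \frac{11}{7} \approx 1.5714$)
$q = - \frac{7}{73}$ ($q = \frac{1}{\frac{11}{7} - 12} = \frac{1}{- \frac{73}{7}} = - \frac{7}{73} \approx -0.09589$)
$Z{\left(F \right)} = 1$ ($Z{\left(F \right)} = 1 + 0 = 1$)
$Z{\left(q \right)} P 2 = 1 \cdot 300 \cdot 2 = 1 \cdot 600 = 600$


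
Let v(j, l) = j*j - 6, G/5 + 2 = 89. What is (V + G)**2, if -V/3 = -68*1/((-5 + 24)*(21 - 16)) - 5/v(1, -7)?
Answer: 1701067536/9025 ≈ 1.8848e+5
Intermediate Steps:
G = 435 (G = -10 + 5*89 = -10 + 445 = 435)
v(j, l) = -6 + j**2 (v(j, l) = j**2 - 6 = -6 + j**2)
V = -81/95 (V = -3*(-68*1/((-5 + 24)*(21 - 16)) - 5/(-6 + 1**2)) = -3*(-68/(19*5) - 5/(-6 + 1)) = -3*(-68/95 - 5/(-5)) = -3*(-68*1/95 - 5*(-1/5)) = -3*(-68/95 + 1) = -3*27/95 = -81/95 ≈ -0.85263)
(V + G)**2 = (-81/95 + 435)**2 = (41244/95)**2 = 1701067536/9025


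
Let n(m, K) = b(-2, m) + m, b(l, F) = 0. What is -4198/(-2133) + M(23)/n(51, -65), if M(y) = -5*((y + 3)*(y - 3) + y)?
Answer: -1858999/36261 ≈ -51.267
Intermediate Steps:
n(m, K) = m (n(m, K) = 0 + m = m)
M(y) = -5*y - 5*(-3 + y)*(3 + y) (M(y) = -5*((3 + y)*(-3 + y) + y) = -5*((-3 + y)*(3 + y) + y) = -5*(y + (-3 + y)*(3 + y)) = -5*y - 5*(-3 + y)*(3 + y))
-4198/(-2133) + M(23)/n(51, -65) = -4198/(-2133) + (45 - 5*23 - 5*23**2)/51 = -4198*(-1/2133) + (45 - 115 - 5*529)*(1/51) = 4198/2133 + (45 - 115 - 2645)*(1/51) = 4198/2133 - 2715*1/51 = 4198/2133 - 905/17 = -1858999/36261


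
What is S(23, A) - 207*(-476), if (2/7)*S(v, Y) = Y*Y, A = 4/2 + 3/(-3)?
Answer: 197071/2 ≈ 98536.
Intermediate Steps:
A = 1 (A = 4*(½) + 3*(-⅓) = 2 - 1 = 1)
S(v, Y) = 7*Y²/2 (S(v, Y) = 7*(Y*Y)/2 = 7*Y²/2)
S(23, A) - 207*(-476) = (7/2)*1² - 207*(-476) = (7/2)*1 + 98532 = 7/2 + 98532 = 197071/2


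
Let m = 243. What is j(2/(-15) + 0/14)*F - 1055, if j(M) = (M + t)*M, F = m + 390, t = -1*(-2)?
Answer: -90941/75 ≈ -1212.5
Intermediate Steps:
t = 2
F = 633 (F = 243 + 390 = 633)
j(M) = M*(2 + M) (j(M) = (M + 2)*M = (2 + M)*M = M*(2 + M))
j(2/(-15) + 0/14)*F - 1055 = ((2/(-15) + 0/14)*(2 + (2/(-15) + 0/14)))*633 - 1055 = ((2*(-1/15) + 0*(1/14))*(2 + (2*(-1/15) + 0*(1/14))))*633 - 1055 = ((-2/15 + 0)*(2 + (-2/15 + 0)))*633 - 1055 = -2*(2 - 2/15)/15*633 - 1055 = -2/15*28/15*633 - 1055 = -56/225*633 - 1055 = -11816/75 - 1055 = -90941/75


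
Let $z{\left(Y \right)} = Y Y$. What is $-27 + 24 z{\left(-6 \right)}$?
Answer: $837$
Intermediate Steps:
$z{\left(Y \right)} = Y^{2}$
$-27 + 24 z{\left(-6 \right)} = -27 + 24 \left(-6\right)^{2} = -27 + 24 \cdot 36 = -27 + 864 = 837$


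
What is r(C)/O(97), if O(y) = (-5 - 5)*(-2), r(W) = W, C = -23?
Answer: -23/20 ≈ -1.1500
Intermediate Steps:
O(y) = 20 (O(y) = -10*(-2) = 20)
r(C)/O(97) = -23/20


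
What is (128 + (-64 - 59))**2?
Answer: 25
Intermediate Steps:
(128 + (-64 - 59))**2 = (128 - 123)**2 = 5**2 = 25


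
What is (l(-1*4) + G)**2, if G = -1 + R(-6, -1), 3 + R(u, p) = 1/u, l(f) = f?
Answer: 2401/36 ≈ 66.694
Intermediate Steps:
R(u, p) = -3 + 1/u
G = -25/6 (G = -1 + (-3 + 1/(-6)) = -1 + (-3 - 1/6) = -1 - 19/6 = -25/6 ≈ -4.1667)
(l(-1*4) + G)**2 = (-1*4 - 25/6)**2 = (-4 - 25/6)**2 = (-49/6)**2 = 2401/36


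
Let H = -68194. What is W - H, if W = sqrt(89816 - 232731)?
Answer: 68194 + I*sqrt(142915) ≈ 68194.0 + 378.04*I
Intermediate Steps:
W = I*sqrt(142915) (W = sqrt(-142915) = I*sqrt(142915) ≈ 378.04*I)
W - H = I*sqrt(142915) - 1*(-68194) = I*sqrt(142915) + 68194 = 68194 + I*sqrt(142915)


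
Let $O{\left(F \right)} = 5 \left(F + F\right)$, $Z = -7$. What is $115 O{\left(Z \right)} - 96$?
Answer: $-8146$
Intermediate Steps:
$O{\left(F \right)} = 10 F$ ($O{\left(F \right)} = 5 \cdot 2 F = 10 F$)
$115 O{\left(Z \right)} - 96 = 115 \cdot 10 \left(-7\right) - 96 = 115 \left(-70\right) - 96 = -8050 - 96 = -8146$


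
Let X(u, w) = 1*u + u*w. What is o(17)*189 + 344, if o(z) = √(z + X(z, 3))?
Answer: 344 + 189*√85 ≈ 2086.5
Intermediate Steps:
X(u, w) = u + u*w
o(z) = √5*√z (o(z) = √(z + z*(1 + 3)) = √(z + z*4) = √(z + 4*z) = √(5*z) = √5*√z)
o(17)*189 + 344 = (√5*√17)*189 + 344 = √85*189 + 344 = 189*√85 + 344 = 344 + 189*√85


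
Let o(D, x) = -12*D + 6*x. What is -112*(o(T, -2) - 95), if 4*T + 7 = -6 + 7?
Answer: 9968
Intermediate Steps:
T = -3/2 (T = -7/4 + (-6 + 7)/4 = -7/4 + (¼)*1 = -7/4 + ¼ = -3/2 ≈ -1.5000)
-112*(o(T, -2) - 95) = -112*((-12*(-3/2) + 6*(-2)) - 95) = -112*((18 - 12) - 95) = -112*(6 - 95) = -112*(-89) = 9968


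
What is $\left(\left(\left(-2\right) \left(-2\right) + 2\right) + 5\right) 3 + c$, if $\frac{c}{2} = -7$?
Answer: $19$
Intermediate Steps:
$c = -14$ ($c = 2 \left(-7\right) = -14$)
$\left(\left(\left(-2\right) \left(-2\right) + 2\right) + 5\right) 3 + c = \left(\left(\left(-2\right) \left(-2\right) + 2\right) + 5\right) 3 - 14 = \left(\left(4 + 2\right) + 5\right) 3 - 14 = \left(6 + 5\right) 3 - 14 = 11 \cdot 3 - 14 = 33 - 14 = 19$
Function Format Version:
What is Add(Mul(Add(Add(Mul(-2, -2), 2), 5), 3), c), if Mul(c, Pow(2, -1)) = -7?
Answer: 19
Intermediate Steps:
c = -14 (c = Mul(2, -7) = -14)
Add(Mul(Add(Add(Mul(-2, -2), 2), 5), 3), c) = Add(Mul(Add(Add(Mul(-2, -2), 2), 5), 3), -14) = Add(Mul(Add(Add(4, 2), 5), 3), -14) = Add(Mul(Add(6, 5), 3), -14) = Add(Mul(11, 3), -14) = Add(33, -14) = 19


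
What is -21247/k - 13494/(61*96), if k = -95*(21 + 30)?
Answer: 9840667/4728720 ≈ 2.0810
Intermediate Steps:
k = -4845 (k = -95*51 = -4845)
-21247/k - 13494/(61*96) = -21247/(-4845) - 13494/(61*96) = -21247*(-1/4845) - 13494/5856 = 21247/4845 - 13494*1/5856 = 21247/4845 - 2249/976 = 9840667/4728720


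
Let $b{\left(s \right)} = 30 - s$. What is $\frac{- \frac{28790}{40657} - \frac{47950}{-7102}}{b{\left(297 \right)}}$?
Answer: $- \frac{872518285}{38547592869} \approx -0.022635$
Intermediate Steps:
$\frac{- \frac{28790}{40657} - \frac{47950}{-7102}}{b{\left(297 \right)}} = \frac{- \frac{28790}{40657} - \frac{47950}{-7102}}{30 - 297} = \frac{\left(-28790\right) \frac{1}{40657} - - \frac{23975}{3551}}{30 - 297} = \frac{- \frac{28790}{40657} + \frac{23975}{3551}}{-267} = \frac{872518285}{144373007} \left(- \frac{1}{267}\right) = - \frac{872518285}{38547592869}$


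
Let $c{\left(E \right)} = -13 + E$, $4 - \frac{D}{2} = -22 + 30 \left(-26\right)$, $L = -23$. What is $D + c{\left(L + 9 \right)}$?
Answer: $1585$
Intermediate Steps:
$D = 1612$ ($D = 8 - 2 \left(-22 + 30 \left(-26\right)\right) = 8 - 2 \left(-22 - 780\right) = 8 - -1604 = 8 + 1604 = 1612$)
$D + c{\left(L + 9 \right)} = 1612 + \left(-13 + \left(-23 + 9\right)\right) = 1612 - 27 = 1585$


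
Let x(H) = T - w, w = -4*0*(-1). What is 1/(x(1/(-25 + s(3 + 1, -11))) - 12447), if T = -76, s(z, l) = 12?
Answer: -1/12523 ≈ -7.9853e-5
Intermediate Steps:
w = 0 (w = 0*(-1) = 0)
x(H) = -76 (x(H) = -76 - 1*0 = -76 + 0 = -76)
1/(x(1/(-25 + s(3 + 1, -11))) - 12447) = 1/(-76 - 12447) = 1/(-12523) = -1/12523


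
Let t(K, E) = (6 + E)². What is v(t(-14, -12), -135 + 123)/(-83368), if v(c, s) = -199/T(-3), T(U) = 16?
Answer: 199/1333888 ≈ 0.00014919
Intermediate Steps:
v(c, s) = -199/16
v(t(-14, -12), -135 + 123)/(-83368) = -199/16/(-83368) = -199/16*(-1/83368) = 199/1333888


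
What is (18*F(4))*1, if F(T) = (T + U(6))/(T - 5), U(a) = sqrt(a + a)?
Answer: -72 - 36*sqrt(3) ≈ -134.35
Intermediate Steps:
U(a) = sqrt(2)*sqrt(a) (U(a) = sqrt(2*a) = sqrt(2)*sqrt(a))
F(T) = (T + 2*sqrt(3))/(-5 + T) (F(T) = (T + sqrt(2)*sqrt(6))/(T - 5) = (T + 2*sqrt(3))/(-5 + T))
(18*F(4))*1 = (18*((4 + 2*sqrt(3))/(-5 + 4)))*1 = (18*((4 + 2*sqrt(3))/(-1)))*1 = (18*(-(4 + 2*sqrt(3))))*1 = (18*(-4 - 2*sqrt(3)))*1 = (-72 - 36*sqrt(3))*1 = -72 - 36*sqrt(3)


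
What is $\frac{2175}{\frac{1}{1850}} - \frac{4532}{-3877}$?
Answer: $\frac{15600083282}{3877} \approx 4.0238 \cdot 10^{6}$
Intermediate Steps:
$\frac{2175}{\frac{1}{1850}} - \frac{4532}{-3877} = 2175 \frac{1}{\frac{1}{1850}} - - \frac{4532}{3877} = 2175 \cdot 1850 + \frac{4532}{3877} = 4023750 + \frac{4532}{3877} = \frac{15600083282}{3877}$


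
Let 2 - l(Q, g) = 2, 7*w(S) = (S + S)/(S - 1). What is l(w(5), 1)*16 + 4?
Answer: 4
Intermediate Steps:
w(S) = 2*S/(7*(-1 + S)) (w(S) = ((S + S)/(S - 1))/7 = ((2*S)/(-1 + S))/7 = (2*S/(-1 + S))/7 = 2*S/(7*(-1 + S)))
l(Q, g) = 0 (l(Q, g) = 2 - 1*2 = 2 - 2 = 0)
l(w(5), 1)*16 + 4 = 0*16 + 4 = 0 + 4 = 4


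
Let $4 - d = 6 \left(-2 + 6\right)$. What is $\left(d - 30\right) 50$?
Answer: $-2500$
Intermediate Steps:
$d = -20$ ($d = 4 - 6 \left(-2 + 6\right) = 4 - 6 \cdot 4 = 4 - 24 = -20$)
$\left(d - 30\right) 50 = \left(-20 - 30\right) 50 = \left(-50\right) 50 = -2500$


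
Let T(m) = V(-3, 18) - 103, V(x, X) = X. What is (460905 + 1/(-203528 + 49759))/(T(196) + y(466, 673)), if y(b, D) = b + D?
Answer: 35436450472/81036263 ≈ 437.29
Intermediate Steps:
y(b, D) = D + b
T(m) = -85 (T(m) = 18 - 103 = -85)
(460905 + 1/(-203528 + 49759))/(T(196) + y(466, 673)) = (460905 + 1/(-203528 + 49759))/(-85 + (673 + 466)) = (460905 + 1/(-153769))/(-85 + 1139) = (460905 - 1/153769)/1054 = (70872900944/153769)*(1/1054) = 35436450472/81036263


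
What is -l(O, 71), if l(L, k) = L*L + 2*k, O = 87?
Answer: -7711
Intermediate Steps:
l(L, k) = L² + 2*k
-l(O, 71) = -(87² + 2*71) = -(7569 + 142) = -1*7711 = -7711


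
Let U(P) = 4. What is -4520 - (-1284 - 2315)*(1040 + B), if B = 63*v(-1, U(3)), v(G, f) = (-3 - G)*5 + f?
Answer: 2378018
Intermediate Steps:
v(G, f) = -15 + f - 5*G (v(G, f) = (-15 - 5*G) + f = -15 + f - 5*G)
B = -378 (B = 63*(-15 + 4 - 5*(-1)) = 63*(-15 + 4 + 5) = 63*(-6) = -378)
-4520 - (-1284 - 2315)*(1040 + B) = -4520 - (-1284 - 2315)*(1040 - 378) = -4520 - (-3599)*662 = -4520 - 1*(-2382538) = -4520 + 2382538 = 2378018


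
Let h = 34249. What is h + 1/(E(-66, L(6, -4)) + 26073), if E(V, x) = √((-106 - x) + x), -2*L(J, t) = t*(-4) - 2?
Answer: 23282519373388/679801435 - I*√106/679801435 ≈ 34249.0 - 1.5145e-8*I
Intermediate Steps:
L(J, t) = 1 + 2*t (L(J, t) = -(t*(-4) - 2)/2 = -(-4*t - 2)/2 = -(-2 - 4*t)/2 = 1 + 2*t)
E(V, x) = I*√106 (E(V, x) = √(-106) = I*√106)
h + 1/(E(-66, L(6, -4)) + 26073) = 34249 + 1/(I*√106 + 26073) = 34249 + 1/(26073 + I*√106)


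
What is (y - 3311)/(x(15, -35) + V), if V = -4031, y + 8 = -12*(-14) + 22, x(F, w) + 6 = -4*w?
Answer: 1043/1299 ≈ 0.80293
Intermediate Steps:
x(F, w) = -6 - 4*w
y = 182 (y = -8 + (-12*(-14) + 22) = -8 + (168 + 22) = -8 + 190 = 182)
(y - 3311)/(x(15, -35) + V) = (182 - 3311)/((-6 - 4*(-35)) - 4031) = -3129/((-6 + 140) - 4031) = -3129/(134 - 4031) = -3129/(-3897) = -3129*(-1/3897) = 1043/1299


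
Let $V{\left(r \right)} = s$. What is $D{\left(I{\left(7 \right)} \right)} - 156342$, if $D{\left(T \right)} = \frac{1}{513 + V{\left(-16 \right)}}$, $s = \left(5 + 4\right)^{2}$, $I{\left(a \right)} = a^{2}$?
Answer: $- \frac{92867147}{594} \approx -1.5634 \cdot 10^{5}$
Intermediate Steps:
$s = 81$ ($s = 9^{2} = 81$)
$V{\left(r \right)} = 81$
$D{\left(T \right)} = \frac{1}{594}$ ($D{\left(T \right)} = \frac{1}{513 + 81} = \frac{1}{594}$)
$D{\left(I{\left(7 \right)} \right)} - 156342 = \frac{1}{594} - 156342 = - \frac{92867147}{594}$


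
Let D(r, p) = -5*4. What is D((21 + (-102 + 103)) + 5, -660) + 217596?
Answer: 217576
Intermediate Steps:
D(r, p) = -20
D((21 + (-102 + 103)) + 5, -660) + 217596 = -20 + 217596 = 217576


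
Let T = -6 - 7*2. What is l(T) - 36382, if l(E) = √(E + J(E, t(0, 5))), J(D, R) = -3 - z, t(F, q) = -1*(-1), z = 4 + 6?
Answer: -36382 + I*√33 ≈ -36382.0 + 5.7446*I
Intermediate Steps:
z = 10
T = -20 (T = -6 - 14 = -20)
t(F, q) = 1
J(D, R) = -13 (J(D, R) = -3 - 1*10 = -3 - 10 = -13)
l(E) = √(-13 + E) (l(E) = √(E - 13) = √(-13 + E))
l(T) - 36382 = √(-13 - 20) - 36382 = √(-33) - 36382 = I*√33 - 36382 = -36382 + I*√33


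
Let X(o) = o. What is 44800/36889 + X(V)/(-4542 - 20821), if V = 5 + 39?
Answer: 1134639284/935615707 ≈ 1.2127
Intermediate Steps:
V = 44
44800/36889 + X(V)/(-4542 - 20821) = 44800/36889 + 44/(-4542 - 20821) = 44800*(1/36889) + 44/(-25363) = 44800/36889 + 44*(-1/25363) = 44800/36889 - 44/25363 = 1134639284/935615707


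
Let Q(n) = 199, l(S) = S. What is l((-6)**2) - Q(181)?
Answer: -163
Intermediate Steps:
l((-6)**2) - Q(181) = (-6)**2 - 1*199 = 36 - 199 = -163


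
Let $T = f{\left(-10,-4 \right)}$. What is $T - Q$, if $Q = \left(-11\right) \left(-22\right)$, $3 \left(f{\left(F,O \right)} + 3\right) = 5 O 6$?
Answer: $-285$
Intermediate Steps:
$f{\left(F,O \right)} = -3 + 10 O$ ($f{\left(F,O \right)} = -3 + \frac{5 O 6}{3} = -3 + \frac{30 O}{3} = -3 + 10 O$)
$T = -43$ ($T = -3 + 10 \left(-4\right) = -3 - 40 = -43$)
$Q = 242$
$T - Q = -43 - 242 = -285$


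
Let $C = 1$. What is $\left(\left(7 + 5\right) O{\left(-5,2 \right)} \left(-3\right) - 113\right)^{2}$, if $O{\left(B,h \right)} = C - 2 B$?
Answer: $259081$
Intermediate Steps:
$O{\left(B,h \right)} = 1 - 2 B$
$\left(\left(7 + 5\right) O{\left(-5,2 \right)} \left(-3\right) - 113\right)^{2} = \left(\left(7 + 5\right) \left(1 - -10\right) \left(-3\right) - 113\right)^{2} = \left(12 \left(1 + 10\right) \left(-3\right) - 113\right)^{2} = \left(12 \cdot 11 \left(-3\right) - 113\right)^{2} = \left(12 \left(-33\right) - 113\right)^{2} = \left(-396 - 113\right)^{2} = \left(-509\right)^{2} = 259081$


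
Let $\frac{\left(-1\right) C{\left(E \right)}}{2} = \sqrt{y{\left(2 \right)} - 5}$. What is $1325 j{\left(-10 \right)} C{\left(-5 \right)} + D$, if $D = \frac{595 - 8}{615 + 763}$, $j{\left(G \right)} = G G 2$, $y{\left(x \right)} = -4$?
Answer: $\frac{587}{1378} - 1590000 i \approx 0.42598 - 1.59 \cdot 10^{6} i$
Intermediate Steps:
$j{\left(G \right)} = 2 G^{2}$ ($j{\left(G \right)} = G^{2} \cdot 2 = 2 G^{2}$)
$C{\left(E \right)} = - 6 i$ ($C{\left(E \right)} = - 2 \sqrt{-4 - 5} = - 2 \sqrt{-9} = - 2 \cdot 3 i = - 6 i$)
$D = \frac{587}{1378} \approx 0.42598$
$1325 j{\left(-10 \right)} C{\left(-5 \right)} + D = 1325 \cdot 2 \left(-10\right)^{2} \left(- 6 i\right) + \frac{587}{1378} = 1325 \cdot 2 \cdot 100 \left(- 6 i\right) + \frac{587}{1378} = 1325 \cdot 200 \left(- 6 i\right) + \frac{587}{1378} = 1325 \left(- 1200 i\right) + \frac{587}{1378} = - 1590000 i + \frac{587}{1378} = \frac{587}{1378} - 1590000 i$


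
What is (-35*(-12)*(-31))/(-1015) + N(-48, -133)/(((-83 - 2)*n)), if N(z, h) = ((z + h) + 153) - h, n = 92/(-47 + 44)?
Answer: 583635/45356 ≈ 12.868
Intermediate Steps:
n = -92/3 (n = 92/(-3) = 92*(-1/3) = -92/3 ≈ -30.667)
N(z, h) = 153 + z (N(z, h) = ((h + z) + 153) - h = (153 + h + z) - h = 153 + z)
(-35*(-12)*(-31))/(-1015) + N(-48, -133)/(((-83 - 2)*n)) = (-35*(-12)*(-31))/(-1015) + (153 - 48)/(((-83 - 2)*(-92/3))) = (420*(-31))*(-1/1015) + 105/((-85*(-92/3))) = -13020*(-1/1015) + 105/(7820/3) = 372/29 + 105*(3/7820) = 372/29 + 63/1564 = 583635/45356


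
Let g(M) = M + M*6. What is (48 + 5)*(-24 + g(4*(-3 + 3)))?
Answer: -1272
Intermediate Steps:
g(M) = 7*M (g(M) = M + 6*M = 7*M)
(48 + 5)*(-24 + g(4*(-3 + 3))) = (48 + 5)*(-24 + 7*(4*(-3 + 3))) = 53*(-24 + 7*(4*0)) = 53*(-24 + 7*0) = 53*(-24 + 0) = 53*(-24) = -1272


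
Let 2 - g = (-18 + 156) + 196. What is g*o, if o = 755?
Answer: -250660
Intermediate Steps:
g = -332 (g = 2 - ((-18 + 156) + 196) = 2 - (138 + 196) = 2 - 1*334 = 2 - 334 = -332)
g*o = -332*755 = -250660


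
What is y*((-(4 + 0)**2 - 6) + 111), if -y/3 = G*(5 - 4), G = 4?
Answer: -1068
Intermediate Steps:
y = -12 (y = -12*(5 - 4) = -12 ≈ -12.000)
y*((-(4 + 0)**2 - 6) + 111) = -12*((-(4 + 0)**2 - 6) + 111) = -12*((-1*4**2 - 6) + 111) = -12*((-1*16 - 6) + 111) = -12*((-16 - 6) + 111) = -12*(-22 + 111) = -12*89 = -1068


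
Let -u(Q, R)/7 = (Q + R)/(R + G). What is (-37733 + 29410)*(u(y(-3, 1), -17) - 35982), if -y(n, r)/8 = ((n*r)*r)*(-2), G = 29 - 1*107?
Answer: 5690842927/19 ≈ 2.9952e+8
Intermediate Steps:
G = -78 (G = 29 - 107 = -78)
y(n, r) = 16*n*r**2 (y(n, r) = -8*(n*r)*r*(-2) = -8*n*r**2*(-2) = -(-16)*n*r**2 = 16*n*r**2)
u(Q, R) = -7*(Q + R)/(-78 + R) (u(Q, R) = -7*(Q + R)/(R - 78) = -7*(Q + R)/(-78 + R))
(-37733 + 29410)*(u(y(-3, 1), -17) - 35982) = (-37733 + 29410)*(7*(-16*(-3)*1**2 - 1*(-17))/(-78 - 17) - 35982) = -8323*(7*(-16*(-3) + 17)/(-95) - 35982) = -8323*(7*(-1/95)*(-1*(-48) + 17) - 35982) = -8323*(7*(-1/95)*(48 + 17) - 35982) = -8323*(7*(-1/95)*65 - 35982) = -8323*(-91/19 - 35982) = -8323*(-683749/19) = 5690842927/19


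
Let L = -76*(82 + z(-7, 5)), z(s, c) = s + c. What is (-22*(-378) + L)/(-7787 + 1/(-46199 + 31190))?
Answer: -8390031/29218771 ≈ -0.28715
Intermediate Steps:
z(s, c) = c + s
L = -6080 (L = -76*(82 + (5 - 7)) = -76*(82 - 2) = -76*80 = -6080)
(-22*(-378) + L)/(-7787 + 1/(-46199 + 31190)) = (-22*(-378) - 6080)/(-7787 + 1/(-46199 + 31190)) = (8316 - 6080)/(-7787 + 1/(-15009)) = 2236/(-7787 - 1/15009) = 2236/(-116875084/15009) = 2236*(-15009/116875084) = -8390031/29218771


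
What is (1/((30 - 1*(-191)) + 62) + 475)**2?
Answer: 18070349476/80089 ≈ 2.2563e+5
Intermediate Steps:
(1/((30 - 1*(-191)) + 62) + 475)**2 = (1/((30 + 191) + 62) + 475)**2 = (1/(221 + 62) + 475)**2 = (1/283 + 475)**2 = (134426/283)**2 = 18070349476/80089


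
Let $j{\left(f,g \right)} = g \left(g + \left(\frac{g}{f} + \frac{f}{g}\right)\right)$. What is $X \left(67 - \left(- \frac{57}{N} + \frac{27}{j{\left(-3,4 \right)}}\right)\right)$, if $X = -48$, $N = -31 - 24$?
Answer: $- \frac{3791472}{1265} \approx -2997.2$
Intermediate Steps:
$N = -55$ ($N = -31 - 24 = -55$)
$j{\left(f,g \right)} = g \left(g + \frac{f}{g} + \frac{g}{f}\right)$ ($j{\left(f,g \right)} = g \left(g + \left(\frac{f}{g} + \frac{g}{f}\right)\right) = g \left(g + \frac{f}{g} + \frac{g}{f}\right)$)
$X \left(67 - \left(- \frac{57}{N} + \frac{27}{j{\left(-3,4 \right)}}\right)\right) = - 48 \left(67 + \left(- \frac{27}{-3 + 4^{2} + \frac{4^{2}}{-3}} + \frac{57}{-55}\right)\right) = - 48 \left(67 + \left(- \frac{27}{-3 + 16 - \frac{16}{3}} + 57 \left(- \frac{1}{55}\right)\right)\right) = - 48 \left(67 - \left(\frac{57}{55} + \frac{27}{-3 + 16 - \frac{16}{3}}\right)\right) = - 48 \left(67 - \left(\frac{57}{55} + \frac{27}{\frac{23}{3}}\right)\right) = - 48 \left(67 - \frac{5766}{1265}\right) = \left(-48\right) \frac{78989}{1265} = - \frac{3791472}{1265}$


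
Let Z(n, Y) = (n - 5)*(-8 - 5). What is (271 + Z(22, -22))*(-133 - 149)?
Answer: -14100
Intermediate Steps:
Z(n, Y) = 65 - 13*n (Z(n, Y) = (-5 + n)*(-13) = 65 - 13*n)
(271 + Z(22, -22))*(-133 - 149) = (271 + (65 - 13*22))*(-133 - 149) = (271 + (65 - 286))*(-282) = (271 - 221)*(-282) = 50*(-282) = -14100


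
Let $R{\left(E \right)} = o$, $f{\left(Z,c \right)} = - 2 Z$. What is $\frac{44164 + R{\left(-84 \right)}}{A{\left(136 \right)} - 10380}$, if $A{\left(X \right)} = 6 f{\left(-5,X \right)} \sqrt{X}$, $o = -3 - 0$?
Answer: $- \frac{7639853}{1787580} - \frac{44161 \sqrt{34}}{893790} \approx -4.562$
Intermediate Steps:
$o = -3$ ($o = -3 + 0 = -3$)
$R{\left(E \right)} = -3$
$A{\left(X \right)} = 60 \sqrt{X}$ ($A{\left(X \right)} = 6 \left(\left(-2\right) \left(-5\right)\right) \sqrt{X} = 6 \cdot 10 \sqrt{X} = 60 \sqrt{X}$)
$\frac{44164 + R{\left(-84 \right)}}{A{\left(136 \right)} - 10380} = \frac{44164 - 3}{60 \sqrt{136} - 10380} = \frac{44161}{60 \cdot 2 \sqrt{34} - 10380} = \frac{44161}{120 \sqrt{34} - 10380} = \frac{44161}{-10380 + 120 \sqrt{34}}$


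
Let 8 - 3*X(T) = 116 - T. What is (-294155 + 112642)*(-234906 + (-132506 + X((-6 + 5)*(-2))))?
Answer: 200089403446/3 ≈ 6.6696e+10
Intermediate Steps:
X(T) = -36 + T/3 (X(T) = 8/3 - (116 - T)/3 = 8/3 + (-116/3 + T/3) = -36 + T/3)
(-294155 + 112642)*(-234906 + (-132506 + X((-6 + 5)*(-2)))) = (-294155 + 112642)*(-234906 + (-132506 + (-36 + ((-6 + 5)*(-2))/3))) = -181513*(-234906 + (-132506 + (-36 + (-1*(-2))/3))) = -181513*(-234906 + (-132506 + (-36 + (⅓)*2))) = -181513*(-234906 + (-132506 + (-36 + ⅔))) = -181513*(-234906 + (-132506 - 106/3)) = -181513*(-234906 - 397624/3) = -181513*(-1102342/3) = 200089403446/3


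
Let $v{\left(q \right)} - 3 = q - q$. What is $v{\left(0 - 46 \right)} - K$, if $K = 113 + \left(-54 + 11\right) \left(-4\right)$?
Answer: $-282$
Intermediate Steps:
$v{\left(q \right)} = 3$ ($v{\left(q \right)} = 3 + \left(q - q\right) = 3 + 0 = 3$)
$K = 285$ ($K = 113 - -172 = 113 + 172 = 285$)
$v{\left(0 - 46 \right)} - K = 3 - 285 = -282$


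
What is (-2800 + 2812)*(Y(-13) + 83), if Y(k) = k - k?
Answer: 996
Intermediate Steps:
Y(k) = 0
(-2800 + 2812)*(Y(-13) + 83) = (-2800 + 2812)*(0 + 83) = 12*83 = 996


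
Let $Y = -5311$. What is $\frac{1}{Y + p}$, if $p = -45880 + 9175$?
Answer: $- \frac{1}{42016} \approx -2.38 \cdot 10^{-5}$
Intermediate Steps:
$p = -36705$
$\frac{1}{Y + p} = \frac{1}{-5311 - 36705} = \frac{1}{-42016} = - \frac{1}{42016}$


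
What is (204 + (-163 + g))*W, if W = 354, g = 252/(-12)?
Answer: 7080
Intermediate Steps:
g = -21 (g = 252*(-1/12) = -21)
(204 + (-163 + g))*W = (204 + (-163 - 21))*354 = (204 - 184)*354 = 20*354 = 7080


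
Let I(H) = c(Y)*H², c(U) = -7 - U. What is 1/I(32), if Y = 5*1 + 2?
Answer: -1/14336 ≈ -6.9754e-5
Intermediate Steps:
Y = 7 (Y = 5 + 2 = 7)
I(H) = -14*H² (I(H) = (-7 - 1*7)*H² = (-7 - 7)*H² = -14*H²)
1/I(32) = 1/(-14*32²) = 1/(-14*1024) = 1/(-14336) = -1/14336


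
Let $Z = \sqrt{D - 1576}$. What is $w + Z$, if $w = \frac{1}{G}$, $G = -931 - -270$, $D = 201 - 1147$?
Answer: $- \frac{1}{661} + i \sqrt{2522} \approx -0.0015129 + 50.22 i$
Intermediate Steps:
$D = -946$ ($D = 201 - 1147 = -946$)
$G = -661$ ($G = -931 + 270 = -661$)
$w = - \frac{1}{661}$ ($w = \frac{1}{-661} = - \frac{1}{661} \approx -0.0015129$)
$Z = i \sqrt{2522}$ ($Z = \sqrt{-946 - 1576} = \sqrt{-2522} = i \sqrt{2522} \approx 50.22 i$)
$w + Z = - \frac{1}{661} + i \sqrt{2522}$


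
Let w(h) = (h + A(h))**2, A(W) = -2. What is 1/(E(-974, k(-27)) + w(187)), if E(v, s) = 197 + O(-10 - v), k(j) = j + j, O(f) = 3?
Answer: 1/34425 ≈ 2.9049e-5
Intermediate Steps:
k(j) = 2*j
w(h) = (-2 + h)**2 (w(h) = (h - 2)**2 = (-2 + h)**2)
E(v, s) = 200 (E(v, s) = 197 + 3 = 200)
1/(E(-974, k(-27)) + w(187)) = 1/(200 + (-2 + 187)**2) = 1/(200 + 185**2) = 1/(200 + 34225) = 1/34425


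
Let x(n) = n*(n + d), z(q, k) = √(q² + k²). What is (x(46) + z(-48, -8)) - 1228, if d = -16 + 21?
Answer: 1118 + 8*√37 ≈ 1166.7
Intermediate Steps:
z(q, k) = √(k² + q²)
d = 5
x(n) = n*(5 + n) (x(n) = n*(n + 5) = n*(5 + n))
(x(46) + z(-48, -8)) - 1228 = (46*(5 + 46) + √((-8)² + (-48)²)) - 1228 = (46*51 + √(64 + 2304)) - 1228 = (2346 + √2368) - 1228 = (2346 + 8*√37) - 1228 = 1118 + 8*√37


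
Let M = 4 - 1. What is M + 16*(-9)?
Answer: -141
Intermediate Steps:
M = 3
M + 16*(-9) = 3 + 16*(-9) = 3 - 144 = -141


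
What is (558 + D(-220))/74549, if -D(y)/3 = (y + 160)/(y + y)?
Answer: 12267/1640078 ≈ 0.0074795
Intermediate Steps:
D(y) = -3*(160 + y)/(2*y) (D(y) = -3*(y + 160)/(y + y) = -3*(160 + y)/(2*y))
(558 + D(-220))/74549 = (558 + (-3/2 - 240/(-220)))/74549 = (558 + (-3/2 - 240*(-1/220)))*(1/74549) = (558 + (-3/2 + 12/11))*(1/74549) = (558 - 9/22)*(1/74549) = (12267/22)*(1/74549) = 12267/1640078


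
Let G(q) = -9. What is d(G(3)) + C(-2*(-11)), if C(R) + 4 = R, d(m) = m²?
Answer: 99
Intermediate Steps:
C(R) = -4 + R
d(G(3)) + C(-2*(-11)) = (-9)² + (-4 - 2*(-11)) = 81 + (-4 + 22) = 81 + 18 = 99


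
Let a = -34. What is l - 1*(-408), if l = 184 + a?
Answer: 558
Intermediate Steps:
l = 150 (l = 184 - 34 = 150)
l - 1*(-408) = 150 - 1*(-408) = 150 + 408 = 558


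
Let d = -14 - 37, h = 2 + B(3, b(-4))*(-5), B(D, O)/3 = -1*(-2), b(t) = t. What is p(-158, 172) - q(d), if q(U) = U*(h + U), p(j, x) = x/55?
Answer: -221423/55 ≈ -4025.9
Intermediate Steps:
B(D, O) = 6 (B(D, O) = 3*(-1*(-2)) = 3*2 = 6)
p(j, x) = x/55 (p(j, x) = x*(1/55) = x/55)
h = -28 (h = 2 + 6*(-5) = 2 - 30 = -28)
d = -51
q(U) = U*(-28 + U)
p(-158, 172) - q(d) = (1/55)*172 - (-51)*(-28 - 51) = 172/55 - (-51)*(-79) = 172/55 - 1*4029 = 172/55 - 4029 = -221423/55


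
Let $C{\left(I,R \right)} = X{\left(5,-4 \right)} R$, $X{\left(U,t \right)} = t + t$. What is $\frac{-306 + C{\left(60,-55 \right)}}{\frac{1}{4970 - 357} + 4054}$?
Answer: $\frac{618142}{18701103} \approx 0.033054$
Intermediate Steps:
$X{\left(U,t \right)} = 2 t$
$C{\left(I,R \right)} = - 8 R$ ($C{\left(I,R \right)} = 2 \left(-4\right) R = - 8 R$)
$\frac{-306 + C{\left(60,-55 \right)}}{\frac{1}{4970 - 357} + 4054} = \frac{-306 - -440}{\frac{1}{4970 - 357} + 4054} = \frac{-306 + 440}{\frac{1}{4613} + 4054} = \frac{134}{\frac{1}{4613} + 4054} = \frac{134}{\frac{18701103}{4613}} = 134 \cdot \frac{4613}{18701103} = \frac{618142}{18701103}$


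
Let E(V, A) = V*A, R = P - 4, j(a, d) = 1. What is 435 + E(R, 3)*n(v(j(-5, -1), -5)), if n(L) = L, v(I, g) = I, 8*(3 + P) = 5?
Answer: 3327/8 ≈ 415.88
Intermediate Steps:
P = -19/8 (P = -3 + (⅛)*5 = -3 + 5/8 = -19/8 ≈ -2.3750)
R = -51/8 (R = -19/8 - 4 = -51/8 ≈ -6.3750)
E(V, A) = A*V
435 + E(R, 3)*n(v(j(-5, -1), -5)) = 435 + (3*(-51/8))*1 = 435 - 153/8*1 = 435 - 153/8 = 3327/8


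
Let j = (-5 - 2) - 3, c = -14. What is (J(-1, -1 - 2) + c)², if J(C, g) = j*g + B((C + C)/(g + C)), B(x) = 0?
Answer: 256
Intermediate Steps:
j = -10 (j = -7 - 3 = -10)
J(C, g) = -10*g (J(C, g) = -10*g + 0 = -10*g)
(J(-1, -1 - 2) + c)² = (-10*(-1 - 2) - 14)² = (-10*(-3) - 14)² = (30 - 14)² = 16² = 256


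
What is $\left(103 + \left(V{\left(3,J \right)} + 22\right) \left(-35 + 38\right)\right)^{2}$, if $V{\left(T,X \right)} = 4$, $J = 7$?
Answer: $32761$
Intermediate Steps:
$\left(103 + \left(V{\left(3,J \right)} + 22\right) \left(-35 + 38\right)\right)^{2} = \left(103 + \left(4 + 22\right) \left(-35 + 38\right)\right)^{2} = \left(103 + 26 \cdot 3\right)^{2} = \left(103 + 78\right)^{2} = 181^{2} = 32761$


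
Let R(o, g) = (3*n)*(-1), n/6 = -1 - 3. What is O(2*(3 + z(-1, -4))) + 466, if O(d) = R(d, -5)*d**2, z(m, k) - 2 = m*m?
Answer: 10834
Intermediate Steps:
z(m, k) = 2 + m**2 (z(m, k) = 2 + m*m = 2 + m**2)
n = -24 (n = 6*(-1 - 3) = 6*(-4) = -24)
R(o, g) = 72 (R(o, g) = (3*(-24))*(-1) = -72*(-1) = 72)
O(d) = 72*d**2
O(2*(3 + z(-1, -4))) + 466 = 72*(2*(3 + (2 + (-1)**2)))**2 + 466 = 72*(2*(3 + (2 + 1)))**2 + 466 = 72*(2*(3 + 3))**2 + 466 = 72*(2*6)**2 + 466 = 72*12**2 + 466 = 72*144 + 466 = 10368 + 466 = 10834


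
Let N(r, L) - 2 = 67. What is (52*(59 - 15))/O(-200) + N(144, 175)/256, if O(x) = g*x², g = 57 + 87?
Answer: 388697/1440000 ≈ 0.26993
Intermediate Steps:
N(r, L) = 69 (N(r, L) = 2 + 67 = 69)
g = 144
O(x) = 144*x²
(52*(59 - 15))/O(-200) + N(144, 175)/256 = (52*(59 - 15))/((144*(-200)²)) + 69/256 = (52*44)/((144*40000)) + 69*(1/256) = 2288/5760000 + 69/256 = 2288*(1/5760000) + 69/256 = 143/360000 + 69/256 = 388697/1440000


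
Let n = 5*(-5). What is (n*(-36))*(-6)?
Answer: -5400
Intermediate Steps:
n = -25
(n*(-36))*(-6) = -25*(-36)*(-6) = 900*(-6) = -5400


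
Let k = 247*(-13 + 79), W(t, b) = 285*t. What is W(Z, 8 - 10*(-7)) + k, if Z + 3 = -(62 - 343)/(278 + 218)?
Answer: 7741797/496 ≈ 15608.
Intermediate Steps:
Z = -1207/496 (Z = -3 - (62 - 343)/(278 + 218) = -3 - (-281)/496 = -3 - 1*(-281/496) = -3 + 281/496 = -1207/496 ≈ -2.4335)
k = 16302 (k = 247*66 = 16302)
W(Z, 8 - 10*(-7)) + k = 285*(-1207/496) + 16302 = -343995/496 + 16302 = 7741797/496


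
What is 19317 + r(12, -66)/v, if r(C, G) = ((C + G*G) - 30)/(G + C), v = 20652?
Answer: 1196803811/61956 ≈ 19317.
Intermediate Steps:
r(C, G) = (-30 + C + G²)/(C + G) (r(C, G) = ((C + G²) - 30)/(C + G) = (-30 + C + G²)/(C + G))
19317 + r(12, -66)/v = 19317 + ((-30 + 12 + (-66)²)/(12 - 66))/20652 = 19317 + ((-30 + 12 + 4356)/(-54))*(1/20652) = 19317 - 1/54*4338*(1/20652) = 19317 - 241/3*1/20652 = 19317 - 241/61956 = 1196803811/61956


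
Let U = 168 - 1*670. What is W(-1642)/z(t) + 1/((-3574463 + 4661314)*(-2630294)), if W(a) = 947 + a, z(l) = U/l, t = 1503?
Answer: 746548620738022247/358771576856347 ≈ 2080.8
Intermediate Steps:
U = -502 (U = 168 - 670 = -502)
z(l) = -502/l
W(-1642)/z(t) + 1/((-3574463 + 4661314)*(-2630294)) = (947 - 1642)/((-502/1503)) + 1/((-3574463 + 4661314)*(-2630294)) = -695/((-502*1/1503)) - 1/2630294/1086851 = -695/(-502/1503) + (1/1086851)*(-1/2630294) = -695*(-1503/502) - 1/2858737664194 = 1044585/502 - 1/2858737664194 = 746548620738022247/358771576856347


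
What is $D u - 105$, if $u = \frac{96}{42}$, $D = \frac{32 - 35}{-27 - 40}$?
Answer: $- \frac{49197}{469} \approx -104.9$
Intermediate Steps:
$D = \frac{3}{67}$ ($D = - \frac{3}{-67} = \left(-3\right) \left(- \frac{1}{67}\right) = \frac{3}{67} \approx 0.044776$)
$u = \frac{16}{7}$ ($u = 96 \cdot \frac{1}{42} = \frac{16}{7} \approx 2.2857$)
$D u - 105 = \frac{3}{67} \cdot \frac{16}{7} - 105 = \frac{48}{469} - 105 = - \frac{49197}{469}$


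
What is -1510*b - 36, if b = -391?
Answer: 590374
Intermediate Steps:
-1510*b - 36 = -1510*(-391) - 36 = 590410 - 36 = 590374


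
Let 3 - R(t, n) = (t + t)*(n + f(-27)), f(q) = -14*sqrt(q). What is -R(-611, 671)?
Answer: -819965 + 51324*I*sqrt(3) ≈ -8.1997e+5 + 88896.0*I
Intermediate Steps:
R(t, n) = 3 - 2*t*(n - 42*I*sqrt(3)) (R(t, n) = 3 - (t + t)*(n - 42*I*sqrt(3)) = 3 - 2*t*(n - 42*I*sqrt(3)))
-R(-611, 671) = -(3 - 2*671*(-611) + 84*I*(-611)*sqrt(3)) = -(3 + 819962 - 51324*I*sqrt(3)) = -(819965 - 51324*I*sqrt(3)) = -819965 + 51324*I*sqrt(3)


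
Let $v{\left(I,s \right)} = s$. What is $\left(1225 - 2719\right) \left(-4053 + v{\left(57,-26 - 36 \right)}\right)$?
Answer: $6147810$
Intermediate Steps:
$\left(1225 - 2719\right) \left(-4053 + v{\left(57,-26 - 36 \right)}\right) = \left(1225 - 2719\right) \left(-4053 - 62\right) = - 1494 \left(-4053 - 62\right) = \left(-1494\right) \left(-4115\right) = 6147810$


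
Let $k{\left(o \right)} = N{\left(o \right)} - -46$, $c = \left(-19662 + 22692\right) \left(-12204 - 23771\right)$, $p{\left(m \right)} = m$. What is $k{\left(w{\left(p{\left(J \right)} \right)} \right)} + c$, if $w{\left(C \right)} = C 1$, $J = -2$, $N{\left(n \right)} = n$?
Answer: $-109004206$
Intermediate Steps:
$w{\left(C \right)} = C$
$c = -109004250$ ($c = 3030 \left(-35975\right) = -109004250$)
$k{\left(o \right)} = 46 + o$ ($k{\left(o \right)} = o - -46 = o + 46 = 46 + o$)
$k{\left(w{\left(p{\left(J \right)} \right)} \right)} + c = \left(46 - 2\right) - 109004250 = 44 - 109004250 = -109004206$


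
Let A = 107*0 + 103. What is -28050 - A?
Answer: -28153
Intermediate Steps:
A = 103 (A = 0 + 103 = 103)
-28050 - A = -28050 - 1*103 = -28050 - 103 = -28153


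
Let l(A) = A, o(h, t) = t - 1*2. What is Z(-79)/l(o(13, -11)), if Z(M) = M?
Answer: 79/13 ≈ 6.0769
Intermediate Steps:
o(h, t) = -2 + t (o(h, t) = t - 2 = -2 + t)
Z(-79)/l(o(13, -11)) = -79/(-2 - 11) = -79/(-13) = -79*(-1/13) = 79/13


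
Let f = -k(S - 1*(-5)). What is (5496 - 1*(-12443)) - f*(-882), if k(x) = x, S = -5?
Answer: 17939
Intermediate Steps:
f = 0 (f = -(-5 - 1*(-5)) = -(-5 + 5) = -1*0 = 0)
(5496 - 1*(-12443)) - f*(-882) = (5496 - 1*(-12443)) - 0*(-882) = (5496 + 12443) - 1*0 = 17939 + 0 = 17939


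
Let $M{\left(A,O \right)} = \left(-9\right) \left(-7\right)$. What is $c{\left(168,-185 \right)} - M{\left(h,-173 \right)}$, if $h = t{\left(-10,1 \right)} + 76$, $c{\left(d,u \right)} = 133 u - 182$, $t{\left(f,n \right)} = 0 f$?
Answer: $-24850$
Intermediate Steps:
$t{\left(f,n \right)} = 0$
$c{\left(d,u \right)} = -182 + 133 u$
$h = 76$ ($h = 0 + 76 = 76$)
$M{\left(A,O \right)} = 63$
$c{\left(168,-185 \right)} - M{\left(h,-173 \right)} = \left(-182 + 133 \left(-185\right)\right) - 63 = \left(-182 - 24605\right) - 63 = -24787 - 63 = -24850$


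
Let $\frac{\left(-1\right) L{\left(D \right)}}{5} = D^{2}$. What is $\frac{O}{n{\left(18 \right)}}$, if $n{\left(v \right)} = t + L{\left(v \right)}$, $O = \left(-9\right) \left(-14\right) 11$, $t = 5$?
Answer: $- \frac{1386}{1615} \approx -0.8582$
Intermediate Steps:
$L{\left(D \right)} = - 5 D^{2}$
$O = 1386$ ($O = 126 \cdot 11 = 1386$)
$n{\left(v \right)} = 5 - 5 v^{2}$
$\frac{O}{n{\left(18 \right)}} = \frac{1386}{5 - 5 \cdot 18^{2}} = \frac{1386}{5 - 1620} = \frac{1386}{-1615} = 1386 \left(- \frac{1}{1615}\right) = - \frac{1386}{1615}$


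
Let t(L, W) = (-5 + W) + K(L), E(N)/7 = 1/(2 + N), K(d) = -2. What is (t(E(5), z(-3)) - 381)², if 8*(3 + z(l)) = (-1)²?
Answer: 9778129/64 ≈ 1.5278e+5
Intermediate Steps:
z(l) = -23/8 (z(l) = -3 + (⅛)*(-1)² = -3 + (⅛)*1 = -3 + ⅛ = -23/8)
E(N) = 7/(2 + N)
t(L, W) = -7 + W (t(L, W) = (-5 + W) - 2 = -7 + W)
(t(E(5), z(-3)) - 381)² = ((-7 - 23/8) - 381)² = (-79/8 - 381)² = (-3127/8)² = 9778129/64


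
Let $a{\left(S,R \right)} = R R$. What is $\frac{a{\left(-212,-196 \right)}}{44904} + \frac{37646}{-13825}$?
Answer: $- \frac{20702764}{11085675} \approx -1.8675$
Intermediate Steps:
$a{\left(S,R \right)} = R^{2}$
$\frac{a{\left(-212,-196 \right)}}{44904} + \frac{37646}{-13825} = \frac{\left(-196\right)^{2}}{44904} + \frac{37646}{-13825} = 38416 \cdot \frac{1}{44904} + 37646 \left(- \frac{1}{13825}\right) = \frac{4802}{5613} - \frac{5378}{1975} = - \frac{20702764}{11085675}$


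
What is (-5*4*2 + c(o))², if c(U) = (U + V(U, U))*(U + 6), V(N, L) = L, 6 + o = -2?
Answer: 64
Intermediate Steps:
o = -8 (o = -6 - 2 = -8)
c(U) = 2*U*(6 + U) (c(U) = (U + U)*(U + 6) = (2*U)*(6 + U) = 2*U*(6 + U))
(-5*4*2 + c(o))² = (-5*4*2 + 2*(-8)*(6 - 8))² = (-20*2 + 2*(-8)*(-2))² = (-40 + 32)² = (-8)² = 64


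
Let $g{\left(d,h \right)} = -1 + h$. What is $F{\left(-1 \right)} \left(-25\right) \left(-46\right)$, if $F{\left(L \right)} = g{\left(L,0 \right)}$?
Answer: $-1150$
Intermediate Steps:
$F{\left(L \right)} = -1$ ($F{\left(L \right)} = -1 + 0 = -1$)
$F{\left(-1 \right)} \left(-25\right) \left(-46\right) = \left(-1\right) \left(-25\right) \left(-46\right) = 25 \left(-46\right) = -1150$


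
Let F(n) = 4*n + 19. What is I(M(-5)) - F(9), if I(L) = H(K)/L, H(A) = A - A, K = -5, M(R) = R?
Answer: -55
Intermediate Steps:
F(n) = 19 + 4*n
H(A) = 0
I(L) = 0 (I(L) = 0/L = 0)
I(M(-5)) - F(9) = 0 - (19 + 4*9) = 0 - (19 + 36) = 0 - 1*55 = 0 - 55 = -55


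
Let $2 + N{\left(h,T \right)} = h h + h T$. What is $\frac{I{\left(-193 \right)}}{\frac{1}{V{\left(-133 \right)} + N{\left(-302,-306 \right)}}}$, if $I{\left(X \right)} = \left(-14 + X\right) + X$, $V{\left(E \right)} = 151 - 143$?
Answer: $-73448800$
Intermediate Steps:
$V{\left(E \right)} = 8$
$I{\left(X \right)} = -14 + 2 X$
$N{\left(h,T \right)} = -2 + h^{2} + T h$ ($N{\left(h,T \right)} = -2 + \left(h h + h T\right) = -2 + \left(h^{2} + T h\right) = -2 + h^{2} + T h$)
$\frac{I{\left(-193 \right)}}{\frac{1}{V{\left(-133 \right)} + N{\left(-302,-306 \right)}}} = \frac{-14 + 2 \left(-193\right)}{\frac{1}{8 - \left(-92410 - 91204\right)}} = \frac{-14 - 386}{\frac{1}{8 + \left(-2 + 91204 + 92412\right)}} = - \frac{400}{\frac{1}{8 + 183614}} = - \frac{400}{\frac{1}{183622}} = - 400 \frac{1}{\frac{1}{183622}} = \left(-400\right) 183622 = -73448800$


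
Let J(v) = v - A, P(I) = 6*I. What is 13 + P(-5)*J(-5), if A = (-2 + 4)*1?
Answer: 223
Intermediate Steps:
A = 2 (A = 2*1 = 2)
J(v) = -2 + v (J(v) = v - 1*2 = v - 2 = -2 + v)
13 + P(-5)*J(-5) = 13 + (6*(-5))*(-2 - 5) = 13 - 30*(-7) = 13 + 210 = 223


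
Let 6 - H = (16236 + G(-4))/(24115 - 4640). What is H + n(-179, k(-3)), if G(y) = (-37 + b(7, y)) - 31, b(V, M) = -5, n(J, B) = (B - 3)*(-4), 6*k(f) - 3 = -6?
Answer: 373337/19475 ≈ 19.170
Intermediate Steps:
k(f) = -½ (k(f) = ½ + (⅙)*(-6) = ½ - 1 = -½)
n(J, B) = 12 - 4*B (n(J, B) = (-3 + B)*(-4) = 12 - 4*B)
G(y) = -73 (G(y) = (-37 - 5) - 31 = -42 - 31 = -73)
H = 100687/19475 (H = 6 - (16236 - 73)/(24115 - 4640) = 6 - 16163/19475 = 100687/19475 ≈ 5.1701)
H + n(-179, k(-3)) = 100687/19475 + (12 - 4*(-½)) = 100687/19475 + (12 + 2) = 100687/19475 + 14 = 373337/19475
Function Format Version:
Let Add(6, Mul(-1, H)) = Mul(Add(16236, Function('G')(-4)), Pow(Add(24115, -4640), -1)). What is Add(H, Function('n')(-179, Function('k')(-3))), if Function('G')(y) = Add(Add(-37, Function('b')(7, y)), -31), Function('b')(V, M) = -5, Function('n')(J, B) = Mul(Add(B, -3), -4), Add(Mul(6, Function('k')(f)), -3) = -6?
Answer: Rational(373337, 19475) ≈ 19.170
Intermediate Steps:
Function('k')(f) = Rational(-1, 2) (Function('k')(f) = Add(Rational(1, 2), Mul(Rational(1, 6), -6)) = Add(Rational(1, 2), -1) = Rational(-1, 2))
Function('n')(J, B) = Add(12, Mul(-4, B)) (Function('n')(J, B) = Mul(Add(-3, B), -4) = Add(12, Mul(-4, B)))
Function('G')(y) = -73 (Function('G')(y) = Add(Add(-37, -5), -31) = Add(-42, -31) = -73)
H = Rational(100687, 19475) (H = Add(6, Mul(-1, Mul(Add(16236, -73), Pow(Add(24115, -4640), -1)))) = Add(6, Mul(-1, Mul(16163, Pow(19475, -1)))) = Add(6, Mul(-1, Mul(16163, Rational(1, 19475)))) = Add(6, Mul(-1, Rational(16163, 19475))) = Add(6, Rational(-16163, 19475)) = Rational(100687, 19475) ≈ 5.1701)
Add(H, Function('n')(-179, Function('k')(-3))) = Add(Rational(100687, 19475), Add(12, Mul(-4, Rational(-1, 2)))) = Add(Rational(100687, 19475), Add(12, 2)) = Add(Rational(100687, 19475), 14) = Rational(373337, 19475)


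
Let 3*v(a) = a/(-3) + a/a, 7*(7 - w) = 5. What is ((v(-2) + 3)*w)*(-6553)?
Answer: -9226624/63 ≈ -1.4645e+5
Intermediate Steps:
w = 44/7 (w = 7 - ⅐*5 = 7 - 5/7 = 44/7 ≈ 6.2857)
v(a) = ⅓ - a/9 (v(a) = (a/(-3) + a/a)/3 = (a*(-⅓) + 1)/3 = (-a/3 + 1)/3 = (1 - a/3)/3 = ⅓ - a/9)
((v(-2) + 3)*w)*(-6553) = (((⅓ - ⅑*(-2)) + 3)*(44/7))*(-6553) = (((⅓ + 2/9) + 3)*(44/7))*(-6553) = ((5/9 + 3)*(44/7))*(-6553) = ((32/9)*(44/7))*(-6553) = (1408/63)*(-6553) = -9226624/63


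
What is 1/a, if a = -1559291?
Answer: -1/1559291 ≈ -6.4132e-7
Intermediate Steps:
1/a = 1/(-1559291) = -1/1559291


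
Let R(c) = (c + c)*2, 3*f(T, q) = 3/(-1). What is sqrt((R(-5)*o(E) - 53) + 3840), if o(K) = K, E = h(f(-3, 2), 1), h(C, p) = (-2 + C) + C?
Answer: sqrt(3867) ≈ 62.185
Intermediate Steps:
f(T, q) = -1 (f(T, q) = (3/(-1))/3 = (3*(-1))/3 = (1/3)*(-3) = -1)
h(C, p) = -2 + 2*C
E = -4 (E = -2 + 2*(-1) = -2 - 2 = -4)
R(c) = 4*c (R(c) = (2*c)*2 = 4*c)
sqrt((R(-5)*o(E) - 53) + 3840) = sqrt(((4*(-5))*(-4) - 53) + 3840) = sqrt((-20*(-4) - 53) + 3840) = sqrt((80 - 53) + 3840) = sqrt(27 + 3840) = sqrt(3867)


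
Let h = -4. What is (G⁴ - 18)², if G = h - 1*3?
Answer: 5678689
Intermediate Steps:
G = -7 (G = -4 - 1*3 = -4 - 3 = -7)
(G⁴ - 18)² = ((-7)⁴ - 18)² = (2401 - 18)² = 2383² = 5678689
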